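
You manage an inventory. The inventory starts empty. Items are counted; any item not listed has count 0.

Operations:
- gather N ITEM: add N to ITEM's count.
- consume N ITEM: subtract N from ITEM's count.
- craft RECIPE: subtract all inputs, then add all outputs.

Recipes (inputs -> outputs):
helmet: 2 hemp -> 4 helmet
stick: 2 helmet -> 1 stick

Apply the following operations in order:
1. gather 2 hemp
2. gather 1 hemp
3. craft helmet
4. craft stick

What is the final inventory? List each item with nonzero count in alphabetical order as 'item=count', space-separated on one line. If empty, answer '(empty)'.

After 1 (gather 2 hemp): hemp=2
After 2 (gather 1 hemp): hemp=3
After 3 (craft helmet): helmet=4 hemp=1
After 4 (craft stick): helmet=2 hemp=1 stick=1

Answer: helmet=2 hemp=1 stick=1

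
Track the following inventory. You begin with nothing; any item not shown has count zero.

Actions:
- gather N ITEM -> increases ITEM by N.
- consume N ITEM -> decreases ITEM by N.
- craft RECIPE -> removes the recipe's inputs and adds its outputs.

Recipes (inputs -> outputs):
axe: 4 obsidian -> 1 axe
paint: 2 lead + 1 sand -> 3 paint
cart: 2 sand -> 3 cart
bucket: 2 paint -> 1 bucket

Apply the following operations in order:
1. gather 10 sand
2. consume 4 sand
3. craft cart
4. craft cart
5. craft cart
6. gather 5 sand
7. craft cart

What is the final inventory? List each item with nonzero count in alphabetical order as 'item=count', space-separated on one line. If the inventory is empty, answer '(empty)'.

Answer: cart=12 sand=3

Derivation:
After 1 (gather 10 sand): sand=10
After 2 (consume 4 sand): sand=6
After 3 (craft cart): cart=3 sand=4
After 4 (craft cart): cart=6 sand=2
After 5 (craft cart): cart=9
After 6 (gather 5 sand): cart=9 sand=5
After 7 (craft cart): cart=12 sand=3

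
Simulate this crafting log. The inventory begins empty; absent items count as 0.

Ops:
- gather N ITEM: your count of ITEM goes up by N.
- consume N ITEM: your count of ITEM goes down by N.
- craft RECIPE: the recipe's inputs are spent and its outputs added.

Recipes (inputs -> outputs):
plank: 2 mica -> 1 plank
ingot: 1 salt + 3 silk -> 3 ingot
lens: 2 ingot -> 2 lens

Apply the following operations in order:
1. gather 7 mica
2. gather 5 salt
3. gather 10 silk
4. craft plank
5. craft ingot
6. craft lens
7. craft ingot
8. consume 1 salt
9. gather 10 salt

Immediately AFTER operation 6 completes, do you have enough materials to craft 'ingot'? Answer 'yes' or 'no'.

After 1 (gather 7 mica): mica=7
After 2 (gather 5 salt): mica=7 salt=5
After 3 (gather 10 silk): mica=7 salt=5 silk=10
After 4 (craft plank): mica=5 plank=1 salt=5 silk=10
After 5 (craft ingot): ingot=3 mica=5 plank=1 salt=4 silk=7
After 6 (craft lens): ingot=1 lens=2 mica=5 plank=1 salt=4 silk=7

Answer: yes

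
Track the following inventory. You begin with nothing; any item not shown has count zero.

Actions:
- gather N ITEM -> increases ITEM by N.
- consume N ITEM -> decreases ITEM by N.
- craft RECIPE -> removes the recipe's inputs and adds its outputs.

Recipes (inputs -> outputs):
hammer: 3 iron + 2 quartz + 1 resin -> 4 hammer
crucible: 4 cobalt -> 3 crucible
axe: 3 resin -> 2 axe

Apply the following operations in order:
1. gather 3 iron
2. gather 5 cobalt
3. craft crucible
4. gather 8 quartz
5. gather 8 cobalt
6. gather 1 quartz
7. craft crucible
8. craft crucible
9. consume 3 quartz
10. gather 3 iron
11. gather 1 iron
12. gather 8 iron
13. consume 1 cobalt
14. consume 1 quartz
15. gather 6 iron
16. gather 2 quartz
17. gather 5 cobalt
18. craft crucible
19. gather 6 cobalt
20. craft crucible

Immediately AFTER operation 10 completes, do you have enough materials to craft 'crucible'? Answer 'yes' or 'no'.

After 1 (gather 3 iron): iron=3
After 2 (gather 5 cobalt): cobalt=5 iron=3
After 3 (craft crucible): cobalt=1 crucible=3 iron=3
After 4 (gather 8 quartz): cobalt=1 crucible=3 iron=3 quartz=8
After 5 (gather 8 cobalt): cobalt=9 crucible=3 iron=3 quartz=8
After 6 (gather 1 quartz): cobalt=9 crucible=3 iron=3 quartz=9
After 7 (craft crucible): cobalt=5 crucible=6 iron=3 quartz=9
After 8 (craft crucible): cobalt=1 crucible=9 iron=3 quartz=9
After 9 (consume 3 quartz): cobalt=1 crucible=9 iron=3 quartz=6
After 10 (gather 3 iron): cobalt=1 crucible=9 iron=6 quartz=6

Answer: no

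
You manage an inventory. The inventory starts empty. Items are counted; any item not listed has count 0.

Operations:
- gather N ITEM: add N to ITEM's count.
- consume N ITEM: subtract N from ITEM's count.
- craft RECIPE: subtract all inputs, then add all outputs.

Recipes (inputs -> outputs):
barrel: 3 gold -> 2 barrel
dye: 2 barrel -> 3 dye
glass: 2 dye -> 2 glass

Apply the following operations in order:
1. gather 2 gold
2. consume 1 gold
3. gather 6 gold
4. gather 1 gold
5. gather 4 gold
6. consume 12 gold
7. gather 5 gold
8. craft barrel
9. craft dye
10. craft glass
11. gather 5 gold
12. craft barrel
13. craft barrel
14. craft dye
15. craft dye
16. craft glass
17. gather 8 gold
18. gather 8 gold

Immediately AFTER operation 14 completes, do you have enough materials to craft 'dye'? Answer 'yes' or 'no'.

After 1 (gather 2 gold): gold=2
After 2 (consume 1 gold): gold=1
After 3 (gather 6 gold): gold=7
After 4 (gather 1 gold): gold=8
After 5 (gather 4 gold): gold=12
After 6 (consume 12 gold): (empty)
After 7 (gather 5 gold): gold=5
After 8 (craft barrel): barrel=2 gold=2
After 9 (craft dye): dye=3 gold=2
After 10 (craft glass): dye=1 glass=2 gold=2
After 11 (gather 5 gold): dye=1 glass=2 gold=7
After 12 (craft barrel): barrel=2 dye=1 glass=2 gold=4
After 13 (craft barrel): barrel=4 dye=1 glass=2 gold=1
After 14 (craft dye): barrel=2 dye=4 glass=2 gold=1

Answer: yes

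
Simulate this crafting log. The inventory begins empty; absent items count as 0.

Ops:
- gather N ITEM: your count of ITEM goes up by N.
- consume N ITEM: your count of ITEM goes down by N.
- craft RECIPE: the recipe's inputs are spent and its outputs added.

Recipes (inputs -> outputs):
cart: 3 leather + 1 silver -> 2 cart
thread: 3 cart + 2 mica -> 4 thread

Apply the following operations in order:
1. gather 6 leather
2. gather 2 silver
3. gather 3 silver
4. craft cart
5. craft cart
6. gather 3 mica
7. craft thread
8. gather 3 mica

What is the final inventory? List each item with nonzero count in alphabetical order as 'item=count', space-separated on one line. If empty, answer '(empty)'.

After 1 (gather 6 leather): leather=6
After 2 (gather 2 silver): leather=6 silver=2
After 3 (gather 3 silver): leather=6 silver=5
After 4 (craft cart): cart=2 leather=3 silver=4
After 5 (craft cart): cart=4 silver=3
After 6 (gather 3 mica): cart=4 mica=3 silver=3
After 7 (craft thread): cart=1 mica=1 silver=3 thread=4
After 8 (gather 3 mica): cart=1 mica=4 silver=3 thread=4

Answer: cart=1 mica=4 silver=3 thread=4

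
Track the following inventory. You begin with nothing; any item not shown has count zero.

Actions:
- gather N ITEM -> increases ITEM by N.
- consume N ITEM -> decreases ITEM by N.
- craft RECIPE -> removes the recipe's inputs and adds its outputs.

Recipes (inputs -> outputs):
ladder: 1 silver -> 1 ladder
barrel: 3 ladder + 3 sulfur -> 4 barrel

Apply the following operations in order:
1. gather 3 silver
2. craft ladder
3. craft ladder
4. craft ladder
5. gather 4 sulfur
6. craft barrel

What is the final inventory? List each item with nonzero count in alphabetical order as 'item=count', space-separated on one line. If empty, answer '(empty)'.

After 1 (gather 3 silver): silver=3
After 2 (craft ladder): ladder=1 silver=2
After 3 (craft ladder): ladder=2 silver=1
After 4 (craft ladder): ladder=3
After 5 (gather 4 sulfur): ladder=3 sulfur=4
After 6 (craft barrel): barrel=4 sulfur=1

Answer: barrel=4 sulfur=1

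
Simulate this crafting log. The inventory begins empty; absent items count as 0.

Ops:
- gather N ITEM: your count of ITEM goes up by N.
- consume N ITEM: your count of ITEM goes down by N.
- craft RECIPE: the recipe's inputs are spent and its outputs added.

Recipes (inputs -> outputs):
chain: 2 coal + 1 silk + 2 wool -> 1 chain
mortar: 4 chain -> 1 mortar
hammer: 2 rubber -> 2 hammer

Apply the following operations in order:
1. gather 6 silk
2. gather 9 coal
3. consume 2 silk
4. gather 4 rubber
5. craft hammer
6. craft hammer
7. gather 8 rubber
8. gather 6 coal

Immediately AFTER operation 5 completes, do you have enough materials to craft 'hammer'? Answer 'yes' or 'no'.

Answer: yes

Derivation:
After 1 (gather 6 silk): silk=6
After 2 (gather 9 coal): coal=9 silk=6
After 3 (consume 2 silk): coal=9 silk=4
After 4 (gather 4 rubber): coal=9 rubber=4 silk=4
After 5 (craft hammer): coal=9 hammer=2 rubber=2 silk=4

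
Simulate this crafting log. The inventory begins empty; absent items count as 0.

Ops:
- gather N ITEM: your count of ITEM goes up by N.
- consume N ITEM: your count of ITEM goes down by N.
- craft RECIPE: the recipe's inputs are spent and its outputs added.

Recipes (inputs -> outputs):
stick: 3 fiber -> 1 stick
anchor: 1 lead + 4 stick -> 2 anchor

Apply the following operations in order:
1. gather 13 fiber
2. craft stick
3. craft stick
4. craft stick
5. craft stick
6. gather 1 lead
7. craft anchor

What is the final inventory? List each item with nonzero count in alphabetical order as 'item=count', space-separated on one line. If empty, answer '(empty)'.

Answer: anchor=2 fiber=1

Derivation:
After 1 (gather 13 fiber): fiber=13
After 2 (craft stick): fiber=10 stick=1
After 3 (craft stick): fiber=7 stick=2
After 4 (craft stick): fiber=4 stick=3
After 5 (craft stick): fiber=1 stick=4
After 6 (gather 1 lead): fiber=1 lead=1 stick=4
After 7 (craft anchor): anchor=2 fiber=1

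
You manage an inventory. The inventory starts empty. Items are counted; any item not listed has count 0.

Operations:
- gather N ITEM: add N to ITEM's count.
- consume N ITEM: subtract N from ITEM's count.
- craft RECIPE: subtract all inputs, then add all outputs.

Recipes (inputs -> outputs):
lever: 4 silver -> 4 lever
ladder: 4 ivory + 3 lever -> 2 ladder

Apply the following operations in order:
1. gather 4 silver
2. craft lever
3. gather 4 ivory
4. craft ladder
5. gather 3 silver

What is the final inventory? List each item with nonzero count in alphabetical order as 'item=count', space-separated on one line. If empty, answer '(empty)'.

Answer: ladder=2 lever=1 silver=3

Derivation:
After 1 (gather 4 silver): silver=4
After 2 (craft lever): lever=4
After 3 (gather 4 ivory): ivory=4 lever=4
After 4 (craft ladder): ladder=2 lever=1
After 5 (gather 3 silver): ladder=2 lever=1 silver=3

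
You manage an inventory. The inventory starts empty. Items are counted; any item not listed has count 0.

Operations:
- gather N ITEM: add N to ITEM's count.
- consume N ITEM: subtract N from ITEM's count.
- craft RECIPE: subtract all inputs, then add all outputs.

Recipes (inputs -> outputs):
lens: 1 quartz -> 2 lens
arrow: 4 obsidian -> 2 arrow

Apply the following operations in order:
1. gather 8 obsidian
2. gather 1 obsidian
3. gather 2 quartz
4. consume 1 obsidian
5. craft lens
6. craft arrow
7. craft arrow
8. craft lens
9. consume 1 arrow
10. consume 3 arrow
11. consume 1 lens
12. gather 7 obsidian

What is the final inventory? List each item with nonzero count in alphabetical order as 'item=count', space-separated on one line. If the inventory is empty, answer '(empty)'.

Answer: lens=3 obsidian=7

Derivation:
After 1 (gather 8 obsidian): obsidian=8
After 2 (gather 1 obsidian): obsidian=9
After 3 (gather 2 quartz): obsidian=9 quartz=2
After 4 (consume 1 obsidian): obsidian=8 quartz=2
After 5 (craft lens): lens=2 obsidian=8 quartz=1
After 6 (craft arrow): arrow=2 lens=2 obsidian=4 quartz=1
After 7 (craft arrow): arrow=4 lens=2 quartz=1
After 8 (craft lens): arrow=4 lens=4
After 9 (consume 1 arrow): arrow=3 lens=4
After 10 (consume 3 arrow): lens=4
After 11 (consume 1 lens): lens=3
After 12 (gather 7 obsidian): lens=3 obsidian=7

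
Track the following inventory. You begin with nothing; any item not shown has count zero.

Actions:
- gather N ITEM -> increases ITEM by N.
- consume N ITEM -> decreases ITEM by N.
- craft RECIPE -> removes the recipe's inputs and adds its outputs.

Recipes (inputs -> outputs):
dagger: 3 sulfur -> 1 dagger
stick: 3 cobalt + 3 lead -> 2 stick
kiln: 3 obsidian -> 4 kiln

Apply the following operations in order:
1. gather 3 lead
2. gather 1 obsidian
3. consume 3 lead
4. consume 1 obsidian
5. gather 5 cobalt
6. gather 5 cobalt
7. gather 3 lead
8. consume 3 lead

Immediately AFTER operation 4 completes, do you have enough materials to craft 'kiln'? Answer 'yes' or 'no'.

Answer: no

Derivation:
After 1 (gather 3 lead): lead=3
After 2 (gather 1 obsidian): lead=3 obsidian=1
After 3 (consume 3 lead): obsidian=1
After 4 (consume 1 obsidian): (empty)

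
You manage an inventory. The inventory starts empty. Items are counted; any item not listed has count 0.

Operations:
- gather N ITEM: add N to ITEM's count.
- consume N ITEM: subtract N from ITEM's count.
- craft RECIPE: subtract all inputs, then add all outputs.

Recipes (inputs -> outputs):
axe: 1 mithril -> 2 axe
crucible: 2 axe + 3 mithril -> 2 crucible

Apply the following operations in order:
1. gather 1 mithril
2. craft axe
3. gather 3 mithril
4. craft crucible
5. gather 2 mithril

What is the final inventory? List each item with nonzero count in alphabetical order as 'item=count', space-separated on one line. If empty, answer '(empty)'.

After 1 (gather 1 mithril): mithril=1
After 2 (craft axe): axe=2
After 3 (gather 3 mithril): axe=2 mithril=3
After 4 (craft crucible): crucible=2
After 5 (gather 2 mithril): crucible=2 mithril=2

Answer: crucible=2 mithril=2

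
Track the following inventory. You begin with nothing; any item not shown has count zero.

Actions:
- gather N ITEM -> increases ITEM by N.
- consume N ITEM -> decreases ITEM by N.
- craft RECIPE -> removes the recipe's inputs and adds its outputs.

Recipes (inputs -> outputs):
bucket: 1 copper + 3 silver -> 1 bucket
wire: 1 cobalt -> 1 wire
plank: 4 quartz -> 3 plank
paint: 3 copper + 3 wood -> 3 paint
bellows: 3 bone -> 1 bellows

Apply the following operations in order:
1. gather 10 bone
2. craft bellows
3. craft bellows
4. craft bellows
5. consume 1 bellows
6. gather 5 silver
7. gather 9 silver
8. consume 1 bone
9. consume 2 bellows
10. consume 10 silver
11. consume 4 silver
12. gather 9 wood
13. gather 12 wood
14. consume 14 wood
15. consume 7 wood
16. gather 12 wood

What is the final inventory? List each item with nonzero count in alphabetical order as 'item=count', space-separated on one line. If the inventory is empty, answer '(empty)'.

Answer: wood=12

Derivation:
After 1 (gather 10 bone): bone=10
After 2 (craft bellows): bellows=1 bone=7
After 3 (craft bellows): bellows=2 bone=4
After 4 (craft bellows): bellows=3 bone=1
After 5 (consume 1 bellows): bellows=2 bone=1
After 6 (gather 5 silver): bellows=2 bone=1 silver=5
After 7 (gather 9 silver): bellows=2 bone=1 silver=14
After 8 (consume 1 bone): bellows=2 silver=14
After 9 (consume 2 bellows): silver=14
After 10 (consume 10 silver): silver=4
After 11 (consume 4 silver): (empty)
After 12 (gather 9 wood): wood=9
After 13 (gather 12 wood): wood=21
After 14 (consume 14 wood): wood=7
After 15 (consume 7 wood): (empty)
After 16 (gather 12 wood): wood=12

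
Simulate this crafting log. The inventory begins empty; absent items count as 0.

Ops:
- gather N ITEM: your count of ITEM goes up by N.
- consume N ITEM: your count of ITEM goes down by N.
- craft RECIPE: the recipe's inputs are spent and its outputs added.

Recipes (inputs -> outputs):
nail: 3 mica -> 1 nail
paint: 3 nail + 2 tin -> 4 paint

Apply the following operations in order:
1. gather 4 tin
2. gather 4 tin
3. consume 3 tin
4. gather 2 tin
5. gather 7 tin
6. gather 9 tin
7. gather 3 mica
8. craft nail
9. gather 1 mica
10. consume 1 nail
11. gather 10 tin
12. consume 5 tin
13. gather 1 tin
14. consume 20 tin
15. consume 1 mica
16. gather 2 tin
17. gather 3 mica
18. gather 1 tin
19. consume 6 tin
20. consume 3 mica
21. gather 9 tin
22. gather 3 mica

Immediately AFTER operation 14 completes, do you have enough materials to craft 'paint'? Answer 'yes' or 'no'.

Answer: no

Derivation:
After 1 (gather 4 tin): tin=4
After 2 (gather 4 tin): tin=8
After 3 (consume 3 tin): tin=5
After 4 (gather 2 tin): tin=7
After 5 (gather 7 tin): tin=14
After 6 (gather 9 tin): tin=23
After 7 (gather 3 mica): mica=3 tin=23
After 8 (craft nail): nail=1 tin=23
After 9 (gather 1 mica): mica=1 nail=1 tin=23
After 10 (consume 1 nail): mica=1 tin=23
After 11 (gather 10 tin): mica=1 tin=33
After 12 (consume 5 tin): mica=1 tin=28
After 13 (gather 1 tin): mica=1 tin=29
After 14 (consume 20 tin): mica=1 tin=9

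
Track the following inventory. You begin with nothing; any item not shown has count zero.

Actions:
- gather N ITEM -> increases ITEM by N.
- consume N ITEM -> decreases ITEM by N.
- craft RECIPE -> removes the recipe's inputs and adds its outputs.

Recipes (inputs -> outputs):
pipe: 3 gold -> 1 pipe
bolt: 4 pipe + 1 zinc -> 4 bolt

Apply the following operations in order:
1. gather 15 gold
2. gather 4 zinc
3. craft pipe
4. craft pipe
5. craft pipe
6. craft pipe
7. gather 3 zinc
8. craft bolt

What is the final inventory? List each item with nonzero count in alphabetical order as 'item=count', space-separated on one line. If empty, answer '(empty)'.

After 1 (gather 15 gold): gold=15
After 2 (gather 4 zinc): gold=15 zinc=4
After 3 (craft pipe): gold=12 pipe=1 zinc=4
After 4 (craft pipe): gold=9 pipe=2 zinc=4
After 5 (craft pipe): gold=6 pipe=3 zinc=4
After 6 (craft pipe): gold=3 pipe=4 zinc=4
After 7 (gather 3 zinc): gold=3 pipe=4 zinc=7
After 8 (craft bolt): bolt=4 gold=3 zinc=6

Answer: bolt=4 gold=3 zinc=6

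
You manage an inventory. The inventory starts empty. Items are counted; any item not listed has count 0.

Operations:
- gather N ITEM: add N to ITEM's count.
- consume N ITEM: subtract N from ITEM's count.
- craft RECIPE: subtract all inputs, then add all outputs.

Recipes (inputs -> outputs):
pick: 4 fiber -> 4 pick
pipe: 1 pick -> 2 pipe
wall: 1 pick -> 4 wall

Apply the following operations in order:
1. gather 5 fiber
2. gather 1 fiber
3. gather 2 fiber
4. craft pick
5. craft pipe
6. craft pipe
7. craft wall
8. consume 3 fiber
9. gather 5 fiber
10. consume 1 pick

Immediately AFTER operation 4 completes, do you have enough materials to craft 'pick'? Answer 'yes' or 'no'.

After 1 (gather 5 fiber): fiber=5
After 2 (gather 1 fiber): fiber=6
After 3 (gather 2 fiber): fiber=8
After 4 (craft pick): fiber=4 pick=4

Answer: yes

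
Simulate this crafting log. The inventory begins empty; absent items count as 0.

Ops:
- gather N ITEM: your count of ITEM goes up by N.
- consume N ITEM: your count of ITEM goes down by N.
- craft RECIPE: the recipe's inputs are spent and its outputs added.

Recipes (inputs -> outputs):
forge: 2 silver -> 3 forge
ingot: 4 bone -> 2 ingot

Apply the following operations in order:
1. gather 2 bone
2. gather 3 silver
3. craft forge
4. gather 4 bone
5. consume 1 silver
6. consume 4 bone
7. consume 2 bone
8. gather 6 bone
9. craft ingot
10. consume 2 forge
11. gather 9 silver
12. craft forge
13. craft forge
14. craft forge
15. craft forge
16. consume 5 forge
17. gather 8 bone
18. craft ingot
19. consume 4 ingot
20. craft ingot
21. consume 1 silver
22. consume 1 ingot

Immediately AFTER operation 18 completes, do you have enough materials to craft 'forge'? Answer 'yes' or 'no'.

After 1 (gather 2 bone): bone=2
After 2 (gather 3 silver): bone=2 silver=3
After 3 (craft forge): bone=2 forge=3 silver=1
After 4 (gather 4 bone): bone=6 forge=3 silver=1
After 5 (consume 1 silver): bone=6 forge=3
After 6 (consume 4 bone): bone=2 forge=3
After 7 (consume 2 bone): forge=3
After 8 (gather 6 bone): bone=6 forge=3
After 9 (craft ingot): bone=2 forge=3 ingot=2
After 10 (consume 2 forge): bone=2 forge=1 ingot=2
After 11 (gather 9 silver): bone=2 forge=1 ingot=2 silver=9
After 12 (craft forge): bone=2 forge=4 ingot=2 silver=7
After 13 (craft forge): bone=2 forge=7 ingot=2 silver=5
After 14 (craft forge): bone=2 forge=10 ingot=2 silver=3
After 15 (craft forge): bone=2 forge=13 ingot=2 silver=1
After 16 (consume 5 forge): bone=2 forge=8 ingot=2 silver=1
After 17 (gather 8 bone): bone=10 forge=8 ingot=2 silver=1
After 18 (craft ingot): bone=6 forge=8 ingot=4 silver=1

Answer: no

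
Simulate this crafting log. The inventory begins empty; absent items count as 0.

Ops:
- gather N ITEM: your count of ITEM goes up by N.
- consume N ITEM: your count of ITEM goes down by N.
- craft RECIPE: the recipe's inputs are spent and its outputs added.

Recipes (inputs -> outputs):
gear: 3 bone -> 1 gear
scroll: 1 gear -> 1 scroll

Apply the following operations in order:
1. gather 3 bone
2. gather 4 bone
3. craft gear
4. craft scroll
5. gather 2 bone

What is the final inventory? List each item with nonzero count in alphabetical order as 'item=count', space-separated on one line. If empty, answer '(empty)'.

Answer: bone=6 scroll=1

Derivation:
After 1 (gather 3 bone): bone=3
After 2 (gather 4 bone): bone=7
After 3 (craft gear): bone=4 gear=1
After 4 (craft scroll): bone=4 scroll=1
After 5 (gather 2 bone): bone=6 scroll=1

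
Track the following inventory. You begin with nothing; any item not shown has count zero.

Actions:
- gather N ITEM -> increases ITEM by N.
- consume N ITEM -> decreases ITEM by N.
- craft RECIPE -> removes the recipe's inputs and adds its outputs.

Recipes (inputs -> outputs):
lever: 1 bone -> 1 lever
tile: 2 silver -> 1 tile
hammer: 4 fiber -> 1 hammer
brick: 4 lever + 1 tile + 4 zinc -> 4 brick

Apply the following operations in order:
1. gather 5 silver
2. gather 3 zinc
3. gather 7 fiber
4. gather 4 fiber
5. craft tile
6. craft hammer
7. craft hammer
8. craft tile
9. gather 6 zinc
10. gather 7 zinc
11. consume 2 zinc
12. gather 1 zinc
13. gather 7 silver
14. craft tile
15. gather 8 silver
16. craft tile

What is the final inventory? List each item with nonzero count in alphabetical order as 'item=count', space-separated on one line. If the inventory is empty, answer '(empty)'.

Answer: fiber=3 hammer=2 silver=12 tile=4 zinc=15

Derivation:
After 1 (gather 5 silver): silver=5
After 2 (gather 3 zinc): silver=5 zinc=3
After 3 (gather 7 fiber): fiber=7 silver=5 zinc=3
After 4 (gather 4 fiber): fiber=11 silver=5 zinc=3
After 5 (craft tile): fiber=11 silver=3 tile=1 zinc=3
After 6 (craft hammer): fiber=7 hammer=1 silver=3 tile=1 zinc=3
After 7 (craft hammer): fiber=3 hammer=2 silver=3 tile=1 zinc=3
After 8 (craft tile): fiber=3 hammer=2 silver=1 tile=2 zinc=3
After 9 (gather 6 zinc): fiber=3 hammer=2 silver=1 tile=2 zinc=9
After 10 (gather 7 zinc): fiber=3 hammer=2 silver=1 tile=2 zinc=16
After 11 (consume 2 zinc): fiber=3 hammer=2 silver=1 tile=2 zinc=14
After 12 (gather 1 zinc): fiber=3 hammer=2 silver=1 tile=2 zinc=15
After 13 (gather 7 silver): fiber=3 hammer=2 silver=8 tile=2 zinc=15
After 14 (craft tile): fiber=3 hammer=2 silver=6 tile=3 zinc=15
After 15 (gather 8 silver): fiber=3 hammer=2 silver=14 tile=3 zinc=15
After 16 (craft tile): fiber=3 hammer=2 silver=12 tile=4 zinc=15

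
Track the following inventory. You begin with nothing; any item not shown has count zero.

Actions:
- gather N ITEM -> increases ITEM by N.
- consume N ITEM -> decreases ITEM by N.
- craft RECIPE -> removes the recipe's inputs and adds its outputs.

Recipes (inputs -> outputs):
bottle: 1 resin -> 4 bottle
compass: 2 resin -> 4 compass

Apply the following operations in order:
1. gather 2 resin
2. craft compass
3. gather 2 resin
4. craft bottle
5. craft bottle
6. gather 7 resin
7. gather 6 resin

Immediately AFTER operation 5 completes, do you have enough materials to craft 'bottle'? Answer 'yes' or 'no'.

Answer: no

Derivation:
After 1 (gather 2 resin): resin=2
After 2 (craft compass): compass=4
After 3 (gather 2 resin): compass=4 resin=2
After 4 (craft bottle): bottle=4 compass=4 resin=1
After 5 (craft bottle): bottle=8 compass=4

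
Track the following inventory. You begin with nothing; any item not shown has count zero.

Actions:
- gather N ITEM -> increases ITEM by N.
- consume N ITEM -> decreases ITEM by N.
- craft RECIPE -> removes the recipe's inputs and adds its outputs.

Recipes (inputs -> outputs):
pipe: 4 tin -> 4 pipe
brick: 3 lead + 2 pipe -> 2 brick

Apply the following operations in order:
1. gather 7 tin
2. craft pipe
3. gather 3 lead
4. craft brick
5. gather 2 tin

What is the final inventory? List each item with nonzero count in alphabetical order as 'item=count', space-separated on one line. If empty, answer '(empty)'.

After 1 (gather 7 tin): tin=7
After 2 (craft pipe): pipe=4 tin=3
After 3 (gather 3 lead): lead=3 pipe=4 tin=3
After 4 (craft brick): brick=2 pipe=2 tin=3
After 5 (gather 2 tin): brick=2 pipe=2 tin=5

Answer: brick=2 pipe=2 tin=5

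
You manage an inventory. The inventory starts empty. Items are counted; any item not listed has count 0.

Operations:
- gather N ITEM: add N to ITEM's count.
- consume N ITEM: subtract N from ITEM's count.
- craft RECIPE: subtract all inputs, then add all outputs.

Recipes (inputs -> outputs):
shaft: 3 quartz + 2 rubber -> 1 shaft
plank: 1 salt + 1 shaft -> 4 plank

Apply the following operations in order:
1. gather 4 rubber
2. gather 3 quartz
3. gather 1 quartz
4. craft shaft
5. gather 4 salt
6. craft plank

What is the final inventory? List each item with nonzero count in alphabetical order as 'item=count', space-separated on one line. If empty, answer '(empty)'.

Answer: plank=4 quartz=1 rubber=2 salt=3

Derivation:
After 1 (gather 4 rubber): rubber=4
After 2 (gather 3 quartz): quartz=3 rubber=4
After 3 (gather 1 quartz): quartz=4 rubber=4
After 4 (craft shaft): quartz=1 rubber=2 shaft=1
After 5 (gather 4 salt): quartz=1 rubber=2 salt=4 shaft=1
After 6 (craft plank): plank=4 quartz=1 rubber=2 salt=3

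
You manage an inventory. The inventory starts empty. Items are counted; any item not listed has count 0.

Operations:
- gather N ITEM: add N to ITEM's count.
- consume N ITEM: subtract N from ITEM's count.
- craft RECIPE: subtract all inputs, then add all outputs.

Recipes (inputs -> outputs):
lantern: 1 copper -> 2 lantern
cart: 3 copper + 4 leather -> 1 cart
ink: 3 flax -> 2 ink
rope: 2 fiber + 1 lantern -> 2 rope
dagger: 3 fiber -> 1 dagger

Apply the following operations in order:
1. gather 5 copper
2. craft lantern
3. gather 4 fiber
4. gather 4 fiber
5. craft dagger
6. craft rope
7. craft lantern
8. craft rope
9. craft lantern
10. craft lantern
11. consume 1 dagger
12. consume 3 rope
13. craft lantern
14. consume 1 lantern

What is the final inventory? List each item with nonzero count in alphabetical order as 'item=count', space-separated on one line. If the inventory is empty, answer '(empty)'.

Answer: fiber=1 lantern=7 rope=1

Derivation:
After 1 (gather 5 copper): copper=5
After 2 (craft lantern): copper=4 lantern=2
After 3 (gather 4 fiber): copper=4 fiber=4 lantern=2
After 4 (gather 4 fiber): copper=4 fiber=8 lantern=2
After 5 (craft dagger): copper=4 dagger=1 fiber=5 lantern=2
After 6 (craft rope): copper=4 dagger=1 fiber=3 lantern=1 rope=2
After 7 (craft lantern): copper=3 dagger=1 fiber=3 lantern=3 rope=2
After 8 (craft rope): copper=3 dagger=1 fiber=1 lantern=2 rope=4
After 9 (craft lantern): copper=2 dagger=1 fiber=1 lantern=4 rope=4
After 10 (craft lantern): copper=1 dagger=1 fiber=1 lantern=6 rope=4
After 11 (consume 1 dagger): copper=1 fiber=1 lantern=6 rope=4
After 12 (consume 3 rope): copper=1 fiber=1 lantern=6 rope=1
After 13 (craft lantern): fiber=1 lantern=8 rope=1
After 14 (consume 1 lantern): fiber=1 lantern=7 rope=1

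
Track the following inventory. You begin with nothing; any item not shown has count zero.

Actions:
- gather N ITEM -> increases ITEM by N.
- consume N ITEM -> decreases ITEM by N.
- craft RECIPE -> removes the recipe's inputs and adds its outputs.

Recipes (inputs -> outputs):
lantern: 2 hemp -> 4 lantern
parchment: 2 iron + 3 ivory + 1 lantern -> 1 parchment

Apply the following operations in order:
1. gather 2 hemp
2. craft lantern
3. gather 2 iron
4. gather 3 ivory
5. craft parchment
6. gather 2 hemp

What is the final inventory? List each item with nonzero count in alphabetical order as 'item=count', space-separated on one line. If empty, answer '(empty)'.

Answer: hemp=2 lantern=3 parchment=1

Derivation:
After 1 (gather 2 hemp): hemp=2
After 2 (craft lantern): lantern=4
After 3 (gather 2 iron): iron=2 lantern=4
After 4 (gather 3 ivory): iron=2 ivory=3 lantern=4
After 5 (craft parchment): lantern=3 parchment=1
After 6 (gather 2 hemp): hemp=2 lantern=3 parchment=1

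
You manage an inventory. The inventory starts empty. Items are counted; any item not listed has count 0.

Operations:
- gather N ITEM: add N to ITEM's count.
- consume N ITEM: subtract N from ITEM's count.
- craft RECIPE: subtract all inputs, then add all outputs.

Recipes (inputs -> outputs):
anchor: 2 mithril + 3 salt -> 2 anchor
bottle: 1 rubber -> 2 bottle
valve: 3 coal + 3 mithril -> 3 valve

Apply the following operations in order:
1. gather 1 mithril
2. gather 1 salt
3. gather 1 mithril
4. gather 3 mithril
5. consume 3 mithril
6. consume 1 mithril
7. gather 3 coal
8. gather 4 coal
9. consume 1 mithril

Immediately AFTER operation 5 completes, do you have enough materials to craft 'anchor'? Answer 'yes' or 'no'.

After 1 (gather 1 mithril): mithril=1
After 2 (gather 1 salt): mithril=1 salt=1
After 3 (gather 1 mithril): mithril=2 salt=1
After 4 (gather 3 mithril): mithril=5 salt=1
After 5 (consume 3 mithril): mithril=2 salt=1

Answer: no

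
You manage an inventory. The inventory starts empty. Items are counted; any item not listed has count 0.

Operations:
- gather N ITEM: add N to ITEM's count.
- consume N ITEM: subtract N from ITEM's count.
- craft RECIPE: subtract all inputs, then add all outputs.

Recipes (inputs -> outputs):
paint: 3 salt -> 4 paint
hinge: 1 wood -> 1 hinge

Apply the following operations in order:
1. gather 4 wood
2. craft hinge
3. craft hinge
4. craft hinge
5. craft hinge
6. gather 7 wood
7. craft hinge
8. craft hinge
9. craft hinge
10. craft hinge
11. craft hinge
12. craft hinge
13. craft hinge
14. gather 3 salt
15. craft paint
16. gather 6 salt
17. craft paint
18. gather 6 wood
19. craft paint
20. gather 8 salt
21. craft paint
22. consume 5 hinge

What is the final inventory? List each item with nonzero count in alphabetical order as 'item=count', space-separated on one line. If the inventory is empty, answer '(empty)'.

After 1 (gather 4 wood): wood=4
After 2 (craft hinge): hinge=1 wood=3
After 3 (craft hinge): hinge=2 wood=2
After 4 (craft hinge): hinge=3 wood=1
After 5 (craft hinge): hinge=4
After 6 (gather 7 wood): hinge=4 wood=7
After 7 (craft hinge): hinge=5 wood=6
After 8 (craft hinge): hinge=6 wood=5
After 9 (craft hinge): hinge=7 wood=4
After 10 (craft hinge): hinge=8 wood=3
After 11 (craft hinge): hinge=9 wood=2
After 12 (craft hinge): hinge=10 wood=1
After 13 (craft hinge): hinge=11
After 14 (gather 3 salt): hinge=11 salt=3
After 15 (craft paint): hinge=11 paint=4
After 16 (gather 6 salt): hinge=11 paint=4 salt=6
After 17 (craft paint): hinge=11 paint=8 salt=3
After 18 (gather 6 wood): hinge=11 paint=8 salt=3 wood=6
After 19 (craft paint): hinge=11 paint=12 wood=6
After 20 (gather 8 salt): hinge=11 paint=12 salt=8 wood=6
After 21 (craft paint): hinge=11 paint=16 salt=5 wood=6
After 22 (consume 5 hinge): hinge=6 paint=16 salt=5 wood=6

Answer: hinge=6 paint=16 salt=5 wood=6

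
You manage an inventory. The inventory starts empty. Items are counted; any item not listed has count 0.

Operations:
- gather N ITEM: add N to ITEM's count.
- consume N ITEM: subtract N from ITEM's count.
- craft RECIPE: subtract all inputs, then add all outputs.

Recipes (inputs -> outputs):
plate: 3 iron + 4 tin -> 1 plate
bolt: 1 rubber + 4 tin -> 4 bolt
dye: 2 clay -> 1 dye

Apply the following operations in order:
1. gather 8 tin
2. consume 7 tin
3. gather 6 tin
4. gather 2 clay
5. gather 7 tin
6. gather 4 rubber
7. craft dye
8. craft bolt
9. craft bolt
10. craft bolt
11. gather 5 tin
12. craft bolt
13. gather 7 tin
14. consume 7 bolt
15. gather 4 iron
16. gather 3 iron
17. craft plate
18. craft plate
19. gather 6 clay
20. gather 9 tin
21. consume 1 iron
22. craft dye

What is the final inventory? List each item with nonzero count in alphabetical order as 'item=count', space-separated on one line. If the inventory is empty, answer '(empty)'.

After 1 (gather 8 tin): tin=8
After 2 (consume 7 tin): tin=1
After 3 (gather 6 tin): tin=7
After 4 (gather 2 clay): clay=2 tin=7
After 5 (gather 7 tin): clay=2 tin=14
After 6 (gather 4 rubber): clay=2 rubber=4 tin=14
After 7 (craft dye): dye=1 rubber=4 tin=14
After 8 (craft bolt): bolt=4 dye=1 rubber=3 tin=10
After 9 (craft bolt): bolt=8 dye=1 rubber=2 tin=6
After 10 (craft bolt): bolt=12 dye=1 rubber=1 tin=2
After 11 (gather 5 tin): bolt=12 dye=1 rubber=1 tin=7
After 12 (craft bolt): bolt=16 dye=1 tin=3
After 13 (gather 7 tin): bolt=16 dye=1 tin=10
After 14 (consume 7 bolt): bolt=9 dye=1 tin=10
After 15 (gather 4 iron): bolt=9 dye=1 iron=4 tin=10
After 16 (gather 3 iron): bolt=9 dye=1 iron=7 tin=10
After 17 (craft plate): bolt=9 dye=1 iron=4 plate=1 tin=6
After 18 (craft plate): bolt=9 dye=1 iron=1 plate=2 tin=2
After 19 (gather 6 clay): bolt=9 clay=6 dye=1 iron=1 plate=2 tin=2
After 20 (gather 9 tin): bolt=9 clay=6 dye=1 iron=1 plate=2 tin=11
After 21 (consume 1 iron): bolt=9 clay=6 dye=1 plate=2 tin=11
After 22 (craft dye): bolt=9 clay=4 dye=2 plate=2 tin=11

Answer: bolt=9 clay=4 dye=2 plate=2 tin=11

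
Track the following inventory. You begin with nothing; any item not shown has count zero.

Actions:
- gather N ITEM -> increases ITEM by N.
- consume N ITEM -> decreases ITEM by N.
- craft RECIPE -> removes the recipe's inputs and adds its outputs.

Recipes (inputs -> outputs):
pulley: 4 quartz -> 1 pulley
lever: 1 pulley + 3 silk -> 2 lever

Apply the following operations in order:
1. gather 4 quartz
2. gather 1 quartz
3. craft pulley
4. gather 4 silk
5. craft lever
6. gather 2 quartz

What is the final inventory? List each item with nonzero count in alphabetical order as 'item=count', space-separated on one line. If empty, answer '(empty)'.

After 1 (gather 4 quartz): quartz=4
After 2 (gather 1 quartz): quartz=5
After 3 (craft pulley): pulley=1 quartz=1
After 4 (gather 4 silk): pulley=1 quartz=1 silk=4
After 5 (craft lever): lever=2 quartz=1 silk=1
After 6 (gather 2 quartz): lever=2 quartz=3 silk=1

Answer: lever=2 quartz=3 silk=1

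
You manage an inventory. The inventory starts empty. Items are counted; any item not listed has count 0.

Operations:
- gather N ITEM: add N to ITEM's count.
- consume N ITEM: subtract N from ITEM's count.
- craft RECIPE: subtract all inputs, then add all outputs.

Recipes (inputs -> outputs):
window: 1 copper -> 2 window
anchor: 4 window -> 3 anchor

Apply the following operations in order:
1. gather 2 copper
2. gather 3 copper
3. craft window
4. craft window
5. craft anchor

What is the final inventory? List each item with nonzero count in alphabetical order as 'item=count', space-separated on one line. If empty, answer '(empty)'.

Answer: anchor=3 copper=3

Derivation:
After 1 (gather 2 copper): copper=2
After 2 (gather 3 copper): copper=5
After 3 (craft window): copper=4 window=2
After 4 (craft window): copper=3 window=4
After 5 (craft anchor): anchor=3 copper=3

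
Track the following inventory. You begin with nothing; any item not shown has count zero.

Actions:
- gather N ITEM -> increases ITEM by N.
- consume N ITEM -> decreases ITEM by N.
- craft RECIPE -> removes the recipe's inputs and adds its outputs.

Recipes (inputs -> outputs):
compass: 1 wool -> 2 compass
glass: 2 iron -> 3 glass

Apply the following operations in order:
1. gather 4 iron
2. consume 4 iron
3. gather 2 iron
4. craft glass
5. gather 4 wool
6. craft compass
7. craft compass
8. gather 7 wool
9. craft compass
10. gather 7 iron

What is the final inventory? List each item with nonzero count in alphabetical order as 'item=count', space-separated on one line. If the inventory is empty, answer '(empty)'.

Answer: compass=6 glass=3 iron=7 wool=8

Derivation:
After 1 (gather 4 iron): iron=4
After 2 (consume 4 iron): (empty)
After 3 (gather 2 iron): iron=2
After 4 (craft glass): glass=3
After 5 (gather 4 wool): glass=3 wool=4
After 6 (craft compass): compass=2 glass=3 wool=3
After 7 (craft compass): compass=4 glass=3 wool=2
After 8 (gather 7 wool): compass=4 glass=3 wool=9
After 9 (craft compass): compass=6 glass=3 wool=8
After 10 (gather 7 iron): compass=6 glass=3 iron=7 wool=8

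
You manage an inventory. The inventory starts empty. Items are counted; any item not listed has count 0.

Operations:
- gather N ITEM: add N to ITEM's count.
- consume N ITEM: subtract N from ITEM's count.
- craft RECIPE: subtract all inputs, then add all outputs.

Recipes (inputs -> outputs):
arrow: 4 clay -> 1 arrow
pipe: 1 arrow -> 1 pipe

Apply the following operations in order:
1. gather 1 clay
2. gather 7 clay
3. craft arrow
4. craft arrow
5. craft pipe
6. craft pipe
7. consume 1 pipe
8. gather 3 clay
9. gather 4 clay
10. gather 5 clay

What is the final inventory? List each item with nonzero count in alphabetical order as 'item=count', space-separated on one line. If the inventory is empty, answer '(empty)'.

After 1 (gather 1 clay): clay=1
After 2 (gather 7 clay): clay=8
After 3 (craft arrow): arrow=1 clay=4
After 4 (craft arrow): arrow=2
After 5 (craft pipe): arrow=1 pipe=1
After 6 (craft pipe): pipe=2
After 7 (consume 1 pipe): pipe=1
After 8 (gather 3 clay): clay=3 pipe=1
After 9 (gather 4 clay): clay=7 pipe=1
After 10 (gather 5 clay): clay=12 pipe=1

Answer: clay=12 pipe=1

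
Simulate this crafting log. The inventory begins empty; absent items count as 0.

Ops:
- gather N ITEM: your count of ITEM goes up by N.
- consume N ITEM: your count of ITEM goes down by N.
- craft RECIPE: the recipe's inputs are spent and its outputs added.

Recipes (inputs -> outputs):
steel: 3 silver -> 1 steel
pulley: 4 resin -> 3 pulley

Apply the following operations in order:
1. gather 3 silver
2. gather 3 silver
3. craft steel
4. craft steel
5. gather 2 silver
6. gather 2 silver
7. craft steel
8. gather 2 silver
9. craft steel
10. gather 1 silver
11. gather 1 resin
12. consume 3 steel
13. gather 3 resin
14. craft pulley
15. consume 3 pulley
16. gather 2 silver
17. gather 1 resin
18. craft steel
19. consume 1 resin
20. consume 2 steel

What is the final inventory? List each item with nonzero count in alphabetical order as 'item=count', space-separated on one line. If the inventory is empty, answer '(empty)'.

After 1 (gather 3 silver): silver=3
After 2 (gather 3 silver): silver=6
After 3 (craft steel): silver=3 steel=1
After 4 (craft steel): steel=2
After 5 (gather 2 silver): silver=2 steel=2
After 6 (gather 2 silver): silver=4 steel=2
After 7 (craft steel): silver=1 steel=3
After 8 (gather 2 silver): silver=3 steel=3
After 9 (craft steel): steel=4
After 10 (gather 1 silver): silver=1 steel=4
After 11 (gather 1 resin): resin=1 silver=1 steel=4
After 12 (consume 3 steel): resin=1 silver=1 steel=1
After 13 (gather 3 resin): resin=4 silver=1 steel=1
After 14 (craft pulley): pulley=3 silver=1 steel=1
After 15 (consume 3 pulley): silver=1 steel=1
After 16 (gather 2 silver): silver=3 steel=1
After 17 (gather 1 resin): resin=1 silver=3 steel=1
After 18 (craft steel): resin=1 steel=2
After 19 (consume 1 resin): steel=2
After 20 (consume 2 steel): (empty)

Answer: (empty)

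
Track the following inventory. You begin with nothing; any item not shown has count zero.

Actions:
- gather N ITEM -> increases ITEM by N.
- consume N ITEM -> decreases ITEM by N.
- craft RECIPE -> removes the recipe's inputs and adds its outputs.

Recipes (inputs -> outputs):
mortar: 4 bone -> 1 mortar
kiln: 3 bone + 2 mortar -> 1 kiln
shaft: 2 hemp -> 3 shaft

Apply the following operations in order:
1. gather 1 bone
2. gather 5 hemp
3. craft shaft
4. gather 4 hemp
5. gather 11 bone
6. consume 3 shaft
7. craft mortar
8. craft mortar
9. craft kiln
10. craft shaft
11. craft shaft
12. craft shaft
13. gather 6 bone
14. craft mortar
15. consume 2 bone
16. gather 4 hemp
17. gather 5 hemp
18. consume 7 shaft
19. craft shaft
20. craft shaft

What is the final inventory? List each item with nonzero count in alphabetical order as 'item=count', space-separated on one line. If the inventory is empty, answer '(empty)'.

Answer: bone=1 hemp=6 kiln=1 mortar=1 shaft=8

Derivation:
After 1 (gather 1 bone): bone=1
After 2 (gather 5 hemp): bone=1 hemp=5
After 3 (craft shaft): bone=1 hemp=3 shaft=3
After 4 (gather 4 hemp): bone=1 hemp=7 shaft=3
After 5 (gather 11 bone): bone=12 hemp=7 shaft=3
After 6 (consume 3 shaft): bone=12 hemp=7
After 7 (craft mortar): bone=8 hemp=7 mortar=1
After 8 (craft mortar): bone=4 hemp=7 mortar=2
After 9 (craft kiln): bone=1 hemp=7 kiln=1
After 10 (craft shaft): bone=1 hemp=5 kiln=1 shaft=3
After 11 (craft shaft): bone=1 hemp=3 kiln=1 shaft=6
After 12 (craft shaft): bone=1 hemp=1 kiln=1 shaft=9
After 13 (gather 6 bone): bone=7 hemp=1 kiln=1 shaft=9
After 14 (craft mortar): bone=3 hemp=1 kiln=1 mortar=1 shaft=9
After 15 (consume 2 bone): bone=1 hemp=1 kiln=1 mortar=1 shaft=9
After 16 (gather 4 hemp): bone=1 hemp=5 kiln=1 mortar=1 shaft=9
After 17 (gather 5 hemp): bone=1 hemp=10 kiln=1 mortar=1 shaft=9
After 18 (consume 7 shaft): bone=1 hemp=10 kiln=1 mortar=1 shaft=2
After 19 (craft shaft): bone=1 hemp=8 kiln=1 mortar=1 shaft=5
After 20 (craft shaft): bone=1 hemp=6 kiln=1 mortar=1 shaft=8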